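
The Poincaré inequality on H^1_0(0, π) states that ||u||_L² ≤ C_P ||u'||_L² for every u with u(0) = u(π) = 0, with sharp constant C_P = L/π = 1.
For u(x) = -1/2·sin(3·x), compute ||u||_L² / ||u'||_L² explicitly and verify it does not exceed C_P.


||u||_L² / ||u'||_L² = 1/3 < C_P = 1.

u(x) = -1/2·sin(3·x), so u'(x) = -3*cos(3*x)/2.
Writing u(x) = A·sin(kπx/L) with A = -1/2 and k = 3, use ∫_0^L sin²(kπx/L) dx = L/2 and ∫_0^L cos²(kπx/L) dx = L/2.
u² = 1/4·sin²(3·x) and (u')² = 9/4·cos²(3·x), and each of sin², cos² integrates to L/2 = π/2 over (0, π).
∫_0^π u² dx = π/8, so ||u||_L² = sqrt(2)*sqrt(π)/4.
∫_0^π (u')² dx = 9*π/8, so ||u'||_L² = 3*sqrt(2)*sqrt(π)/4.
Ratio ||u||_L² / ||u'||_L² = 1/3.
Sharp Poincaré constant on H^1_0(0, π) is C_P = L/π = 1, achieved by sin(x).
This is the k = 3 harmonic; the ratio L/(kπ) is strictly less than C_P = L/π, consistent with the sharp inequality ||u||_L² ≤ C_P ||u'||_L².


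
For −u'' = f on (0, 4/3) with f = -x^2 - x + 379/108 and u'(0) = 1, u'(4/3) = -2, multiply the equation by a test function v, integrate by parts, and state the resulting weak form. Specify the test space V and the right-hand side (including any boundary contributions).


V = H^1(0, 4/3) (v unrestricted at boundary; u is determined up to an additive constant); weak form: ∫_0^4/3 u'v' dx = ∫_0^4/3 (-x^2 - x + 379/108) v dx − 2·v(4/3) − v(0) for all v ∈ V.

Multiply both sides by a test function v and integrate from 0 to 4/3:
  ∫_0^4/3 −u''(x) v(x) dx = ∫_0^4/3 f(x) v(x) dx.
Integrate the LHS by parts once:
  ∫_0^4/3 −u'' v dx = −[u'(x) v(x)]_0^4/3 + ∫_0^4/3 u'(x) v'(x) dx.
Thus ∫_0^4/3 u'(x) v'(x) dx = ∫_0^4/3 f(x) v(x) dx + [u'(x) v(x)]_0^4/3.
Choose V so that boundary terms are either known or forced to vanish.
u has inhomogeneous Neumann u'(0) = 1, u'(4/3) = -2. [u' v]_0^4/3 = (-2)·v(4/3) − (1)·v(0) = − 2·v(4/3) − v(0). Take V = H^1(0, 4/3); boundary term becomes part of RHS.
Weak formulation: find u (satisfying any essential BC) such that ∫_0^4/3 u'(x) v'(x) dx = ∫_0^4/3 f v dx − 2·v(4/3) − v(0) for all v ∈ V (Neumann data are natural BCs: they enter the RHS as boundary terms).
Substituting f(x) = -x^2 - x + 379/108, the right-hand side is ∫_0^4/3 (-x^2 - x + 379/108) v dx − 2·v(4/3) − v(0).
Compatibility check (pure Neumann): taking v ≡ 1 ∈ V gives 0 = ∫_0^4/3 f dx + (-2) − (1), i.e. ∫_0^4/3 f dx must equal u'(0) − u'(4/3) = 3. Indeed ∫_0^4/3 (-x^2 - x + 379/108) dx = 3, so the data are compatible. The solution is then unique only up to an additive constant (fix it e.g. by requiring ∫_0^4/3 u dx = 0).


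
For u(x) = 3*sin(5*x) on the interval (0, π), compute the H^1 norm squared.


||u||_{H^1(0,π)}^2 = 117*π

u'(x) = 15*cos(5*x).
Expand u² and (u')² and integrate term by term on (0, π), using: for integers n ≥ 1, ∫_0^π sin²(nx) dx = ∫_0^π cos²(nx) dx = π/2; for n ≠ n', ∫_0^π sin(nx)sin(n'x) dx = ∫_0^π cos(nx)cos(n'x) dx = 0; and by product-to-sum, ∫_0^π sin(nx)cos(n'x) dx = ½∫_0^π [sin((n+n')x) + sin((n−n')x)] dx, which is 0 when n+n' is even and 2n/(n²−n'²) when n+n' is odd (it need not vanish on (0, π)).
  u² squared terms: (3)²·∫sin(5x)² dx = 9·π/2 = 9*π/2.
  So ∫_0^π u² dx = 9*π/2.
  (u')² squared terms: (15)²·∫cos(5x)² dx = 225·π/2 = 225*π/2.
  So ∫_0^π (u')² dx = 225*π/2.
||u||_{H^1}^2 = (9*π/2) + (225*π/2) = 117*π.


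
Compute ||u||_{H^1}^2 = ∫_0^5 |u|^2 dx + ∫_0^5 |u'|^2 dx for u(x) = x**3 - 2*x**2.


||u||_{H^1}^2 = 40500/7

The H^1 norm (squared) on an interval (0, L) is
  ||u||_{H^1}^2 = ∫_0^L u(x)^2 dx + ∫_0^L u'(x)^2 dx.
Compute u'(x) = 3*x**2 - 4*x.
Then u(x)^2 = x**6 - 4*x**5 + 4*x**4 and u'(x)^2 = 9*x**4 - 24*x**3 + 16*x**2.
Integrate each monomial from 0 to 5 using ∫_0^5 c·x^n dx = c·5^(n+1)/(n+1):
  ∫_0^5 u(x)^2 dx = ∫_0^5 (x^6 - 4*x^5 + 4*x^4) dx. Term by term:
    ∫_0^5 x^6 dx = 78125/7;  ∫_0^5 -4*x^5 dx = -31250/3;  ∫_0^5 4*x^4 dx = 2500.
  Sum: 78125/7 − 31250/3 + 2500 = 68125/21.
  ∫_0^5 u'(x)^2 dx = ∫_0^5 (9*x^4 - 24*x^3 + 16*x^2) dx. Term by term:
    ∫_0^5 9*x^4 dx = 5625;  ∫_0^5 -24*x^3 dx = -3750;  ∫_0^5 16*x^2 dx = 2000/3.
  Sum: 5625 − 3750 + 2000/3 = 7625/3.
Adding: ||u||_{H^1}^2 = 68125/21 + 7625/3 = 40500/7.


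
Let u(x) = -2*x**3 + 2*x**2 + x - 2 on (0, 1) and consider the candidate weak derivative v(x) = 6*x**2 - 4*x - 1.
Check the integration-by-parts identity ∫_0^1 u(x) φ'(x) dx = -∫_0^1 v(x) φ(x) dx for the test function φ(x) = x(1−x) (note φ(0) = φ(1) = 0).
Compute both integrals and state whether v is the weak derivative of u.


LHS = -1/5, RHS = 1/5. No, v is not the weak derivative of u.

u(x) = -2*x**3 + 2*x**2 + x - 2, classical derivative u'(x) = -6*x**2 + 4*x + 1.
φ(x) = x(1−x), so φ'(x) = 1 - 2*x.
Note φ(0) = φ(1) = 0, so the boundary term u·φ vanishes.
LHS = ∫_0^1 u(x) φ'(x) dx = ∫_0^1 (4*x^4 - 6*x^3 + 5*x - 2) dx. Term by term:
  ∫_0^1 4*x^4 dx = 4/5;  ∫_0^1 -6*x^3 dx = -3/2;  ∫_0^1 5*x dx = 5/2;
  ∫_0^1 -2 dx = -2.
Sum: 4/5 − 3/2 + 5/2 − 2 = -1/5.
So LHS = -1/5.
∫_0^1 v(x) φ(x) dx = ∫_0^1 (-6*x^4 + 10*x^3 - 3*x^2 - x) dx. Term by term:
  ∫_0^1 -6*x^4 dx = -6/5;  ∫_0^1 10*x^3 dx = 5/2;  ∫_0^1 -3*x^2 dx = -1;
  ∫_0^1 -x dx = -1/2.
Sum: -6/5 + 5/2 − 1 − 1/2 = -1/5.
So RHS = -∫_0^1 v(x) φ(x) dx = 1/5.
LHS − RHS = -2/5 ≠ 0, so the identity fails.
(For a valid weak derivative the identity must hold for EVERY test function, in particular this one. The failure shows v is NOT the weak derivative of u.)
Correct weak derivative would be u'(x) = -6*x**2 + 4*x + 1.


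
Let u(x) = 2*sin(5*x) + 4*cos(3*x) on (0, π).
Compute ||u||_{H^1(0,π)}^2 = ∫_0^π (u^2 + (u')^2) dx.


||u||_{H^1(0,π)}^2 = 132*π

u'(x) = -12*sin(3*x) + 10*cos(5*x).
Expand u² and (u')² and integrate term by term on (0, π), using: for integers n ≥ 1, ∫_0^π sin²(nx) dx = ∫_0^π cos²(nx) dx = π/2; for n ≠ n', ∫_0^π sin(nx)sin(n'x) dx = ∫_0^π cos(nx)cos(n'x) dx = 0; and by product-to-sum, ∫_0^π sin(nx)cos(n'x) dx = ½∫_0^π [sin((n+n')x) + sin((n−n')x)] dx, which is 0 when n+n' is even and 2n/(n²−n'²) when n+n' is odd (it need not vanish on (0, π)).
  u² squared terms: (2)²·∫sin(5x)² dx = 4·π/2 = 2*π;  (4)²·∫cos(3x)² dx = 16·π/2 = 8*π.
  u² cross terms: 2·(2)·(4)·∫sin(5x)·cos(3x) dx = 16·(0) = 0.
  So ∫_0^π u² dx = 2*π + 8*π + 0 = 10*π.
  (u')² squared terms: (-12)²·∫sin(3x)² dx = 144·π/2 = 72*π;  (10)²·∫cos(5x)² dx = 100·π/2 = 50*π.
  (u')² cross terms: 2·(-12)·(10)·∫sin(3x)·cos(5x) dx = -240·(0) = 0.
  So ∫_0^π (u')² dx = 72*π + 50*π + 0 = 122*π.
||u||_{H^1}^2 = (10*π) + (122*π) = 132*π.


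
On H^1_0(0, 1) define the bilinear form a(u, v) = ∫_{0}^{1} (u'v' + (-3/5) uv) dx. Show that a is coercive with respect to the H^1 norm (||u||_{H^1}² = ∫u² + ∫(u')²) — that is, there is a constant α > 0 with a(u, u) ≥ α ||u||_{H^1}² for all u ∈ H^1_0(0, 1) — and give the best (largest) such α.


α = (-3/5 + π^2)/(1 + π^2)

Coercivity of a(·,·) on H^1_0(0, 1) means a(u, u) ≥ α ||u||_{H^1}² for every u ∈ H^1_0.
The interval has length L = 1, and Poincaré/coercivity depend only on L. Here a(u, u) = ∫(u')² + (-3/5)·∫u².
Here c = -3/5 < 0 with |c| < (π/L)² = π^2, so coercivity still holds. The condition a(u,u) ≥ α||u||_{H^1}² reads (1−α)∫(u')² ≥ (α−c)∫u². Any admissible α is ≤ 1 (rapidly oscillating u have ∫u²/∫(u')² → 0), and α = 1 would force 0 ≥ (1−c)∫u², impossible since c < 1; so 1−α > 0. By the sharp Poincaré inequality on H^1_0 of an interval of length L, ∫(u')² ≥ (π/L)²∫u² with equality for the first sine mode sin(π(x−x₀)/L) (x₀ the left endpoint), so the inequality holds for all u iff (1−α)(π/L)² ≥ α − c, i.e. α ≤ ((π/L)² + c)/((π/L)² + 1) = (1 + c(L/π)²)/(1 + (L/π)²). (Direct route, valid since c ≤ 0: Poincaré gives c∫u² ≥ c(L/π)²∫(u')², so a(u,u) ≥ (1 + c(L/π)²)∫(u')², while ||u||_{H^1}² ≤ (1 + (L/π)²)∫(u')²; dividing yields the same α.) With (π/L)² = π^2 and c = -3/5, the largest admissible constant is α = ((π/L)² + c)/((π/L)² + 1).
Simplifying, α = (-3/5 + π^2)/(1 + π^2).


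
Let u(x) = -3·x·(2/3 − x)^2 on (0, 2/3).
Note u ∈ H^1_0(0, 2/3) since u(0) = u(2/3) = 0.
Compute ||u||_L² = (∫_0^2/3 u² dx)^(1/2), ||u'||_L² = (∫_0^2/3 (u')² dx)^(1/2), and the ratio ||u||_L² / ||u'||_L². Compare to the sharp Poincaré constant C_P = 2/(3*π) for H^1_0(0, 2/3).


||u||_L² / ||u'||_L² = sqrt(14)/21 < C_P = 2/(3*π).

u(x) = -3·x·(2/3 − x)^2, so u'(x) = (2 - 9*x)*(x - 2/3).
u(x) = -3·x·(2/3 − x)^2 vanishes at x = 0 and x = 2/3, so u ∈ H^1_0(0, 2/3). Differentiate via the product rule and integrate the resulting polynomials term by term.
  ∫_0^2/3 u² dx = ∫_0^2/3 (9*x^6 - 24*x^5 + 24*x^4 - 32*x^3/3 + 16*x^2/9) dx. Term by term:
    ∫_0^2/3 9*x^6 dx = 128/1701;  ∫_0^2/3 -24*x^5 dx = -256/729;  ∫_0^2/3 24*x^4 dx = 256/405;
    ∫_0^2/3 -32*x^3/3 dx = -128/243;  ∫_0^2/3 16*x^2/9 dx = 128/729.
  Sum: 128/1701 − 256/729 + 256/405 − 128/243 + 128/729 = 128/25515.
  ∫_0^2/3 (u')² dx = ∫_0^2/3 (81*x^4 - 144*x^3 + 88*x^2 - 64*x/3 + 16/9) dx. Term by term:
    ∫_0^2/3 81*x^4 dx = 32/15;  ∫_0^2/3 -144*x^3 dx = -64/9;  ∫_0^2/3 88*x^2 dx = 704/81;
    ∫_0^2/3 -64*x/3 dx = -128/27;  ∫_0^2/3 16/9 dx = 32/27.
  Sum: 32/15 − 64/9 + 704/81 − 128/27 + 32/27 = 64/405.
∫_0^2/3 u² dx = 128/25515, so ||u||_L² = 8*sqrt(70)/945.
∫_0^2/3 (u')² dx = 64/405, so ||u'||_L² = 8*sqrt(5)/45.
Ratio ||u||_L² / ||u'||_L² = sqrt(14)/21.
Sharp Poincaré constant on H^1_0(0, 2/3) is C_P = L/π = 2/(3*π), achieved by sin(3*π/2·x).
A polynomial bump cannot attain the sharp Poincaré constant (only the first sine eigenfunction does), so the ratio is strictly less than C_P, consistent with ||u||_L² ≤ C_P ||u'||_L².


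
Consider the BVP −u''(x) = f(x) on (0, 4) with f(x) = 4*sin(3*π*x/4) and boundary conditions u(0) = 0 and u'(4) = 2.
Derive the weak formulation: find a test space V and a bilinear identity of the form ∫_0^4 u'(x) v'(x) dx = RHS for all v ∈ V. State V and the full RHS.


V = {v ∈ H^1(0, 4) : v(0) = 0} (test functions vanish at x = 0 where u is specified); weak form: ∫_0^4 u'v' dx = ∫_0^4 (4*sin(3*π*x/4)) v dx + 2·v(4) for all v ∈ V.

Multiply both sides by a test function v and integrate from 0 to 4:
  ∫_0^4 −u''(x) v(x) dx = ∫_0^4 f(x) v(x) dx.
Integrate the LHS by parts once:
  ∫_0^4 −u'' v dx = −[u'(x) v(x)]_0^4 + ∫_0^4 u'(x) v'(x) dx.
Thus ∫_0^4 u'(x) v'(x) dx = ∫_0^4 f(x) v(x) dx + [u'(x) v(x)]_0^4.
Choose V so that boundary terms are either known or forced to vanish.
Mixed BC: u(0) = 0 (Dirichlet) and u'(4) = 2 (Neumann). Define V = {v ∈ H^1(0, 4) : v(0) = 0}. Then [u' v]_0^4 = u'(4)·v(4) − u'(0)·0 = 2·v(4).
Weak formulation: find u (satisfying any essential BC) such that ∫_0^4 u'(x) v'(x) dx = ∫_0^4 f v dx + 2·v(4) for all v ∈ V (Dirichlet at 0 absorbed into V; Neumann datum at x = 4 contributes the boundary term).
Substituting f(x) = 4*sin(3*π*x/4), the right-hand side is ∫_0^4 (4*sin(3*π*x/4)) v dx + 2·v(4).


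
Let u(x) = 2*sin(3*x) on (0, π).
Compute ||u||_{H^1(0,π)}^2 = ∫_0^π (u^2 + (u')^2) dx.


||u||_{H^1(0,π)}^2 = 20*π

u'(x) = 6*cos(3*x).
Expand u² and (u')² and integrate term by term on (0, π), using: for integers n ≥ 1, ∫_0^π sin²(nx) dx = ∫_0^π cos²(nx) dx = π/2; for n ≠ n', ∫_0^π sin(nx)sin(n'x) dx = ∫_0^π cos(nx)cos(n'x) dx = 0; and by product-to-sum, ∫_0^π sin(nx)cos(n'x) dx = ½∫_0^π [sin((n+n')x) + sin((n−n')x)] dx, which is 0 when n+n' is even and 2n/(n²−n'²) when n+n' is odd (it need not vanish on (0, π)).
  u² squared terms: (2)²·∫sin(3x)² dx = 4·π/2 = 2*π.
  So ∫_0^π u² dx = 2*π.
  (u')² squared terms: (6)²·∫cos(3x)² dx = 36·π/2 = 18*π.
  So ∫_0^π (u')² dx = 18*π.
||u||_{H^1}^2 = (2*π) + (18*π) = 20*π.


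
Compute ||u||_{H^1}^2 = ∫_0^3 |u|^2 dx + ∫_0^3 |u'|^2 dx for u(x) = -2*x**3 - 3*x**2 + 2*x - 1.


||u||_{H^1}^2 = 206112/35

The H^1 norm (squared) on an interval (0, L) is
  ||u||_{H^1}^2 = ∫_0^L u(x)^2 dx + ∫_0^L u'(x)^2 dx.
Compute u'(x) = -6*x**2 - 6*x + 2.
Then u(x)^2 = 4*x**6 + 12*x**5 + x**4 - 8*x**3 + 10*x**2 - 4*x + 1 and u'(x)^2 = 36*x**4 + 72*x**3 + 12*x**2 - 24*x + 4.
Integrate each monomial from 0 to 3 using ∫_0^3 c·x^n dx = c·3^(n+1)/(n+1):
  ∫_0^3 u(x)^2 dx = ∫_0^3 (4*x^6 + 12*x^5 + x^4 - 8*x^3 + 10*x^2 - 4*x + 1) dx. Term by term:
    ∫_0^3 4*x^6 dx = 8748/7;  ∫_0^3 12*x^5 dx = 1458;  ∫_0^3 x^4 dx = 243/5;
    ∫_0^3 -8*x^3 dx = -162;  ∫_0^3 10*x^2 dx = 90;  ∫_0^3 -4*x dx = -18;
    ∫_0^3 1 dx = 3.
  Sum: 8748/7 + 1458 + 243/5 − 162 + 90 − 18 + 3 = 93426/35.
  ∫_0^3 u'(x)^2 dx = ∫_0^3 (36*x^4 + 72*x^3 + 12*x^2 - 24*x + 4) dx. Term by term:
    ∫_0^3 36*x^4 dx = 8748/5;  ∫_0^3 72*x^3 dx = 1458;  ∫_0^3 12*x^2 dx = 108;
    ∫_0^3 -24*x dx = -108;  ∫_0^3 4 dx = 12.
  Sum: 8748/5 + 1458 + 108 − 108 + 12 = 16098/5.
Adding: ||u||_{H^1}^2 = 93426/35 + 16098/5 = 206112/35.


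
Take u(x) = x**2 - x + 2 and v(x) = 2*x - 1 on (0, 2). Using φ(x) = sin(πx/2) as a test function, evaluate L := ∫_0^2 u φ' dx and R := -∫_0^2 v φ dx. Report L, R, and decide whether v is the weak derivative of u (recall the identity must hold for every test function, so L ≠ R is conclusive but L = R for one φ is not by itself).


LHS = -4/π, RHS = -4/π. Yes, v = u' weakly.

u(x) = x**2 - x + 2, classical derivative u'(x) = 2*x - 1.
φ(x) = sin(πx/2), so φ'(x) = π*cos(π*x/2)/2.
Note φ(0) = φ(2) = 0, so the boundary term u·φ vanishes.
LHS = ∫_0^2 u(x) φ'(x) dx = ∫_0^2 (π*x^2*cos(π*x/2)/2 - π*x*cos(π*x/2)/2 + π*cos(π*x/2)) dx. Term by term:
  ∫_0^2 π*cos(π*x/2) dx = 0;  ∫_0^2 π*x^2*cos(π*x/2)/2 dx = -8/π;  ∫_0^2 -π*x*cos(π*x/2)/2 dx = 4/π.
Sum: 0 − 8/π + 4/π = -4/π.
So LHS = -4/π.
∫_0^2 v(x) φ(x) dx = ∫_0^2 (2*x*sin(π*x/2) - sin(π*x/2)) dx. Term by term:
  ∫_0^2 -sin(π*x/2) dx = -4/π;  ∫_0^2 2*x*sin(π*x/2) dx = 8/π.
Sum: -4/π + 8/π = 4/π.
So RHS = -∫_0^2 v(x) φ(x) dx = -4/π.
LHS = RHS, so the identity holds for this test φ.
Moreover u is smooth here and v(x) = u'(x) = 2*x - 1 pointwise, so the identity holds for every test function. Hence v is the weak derivative of u.


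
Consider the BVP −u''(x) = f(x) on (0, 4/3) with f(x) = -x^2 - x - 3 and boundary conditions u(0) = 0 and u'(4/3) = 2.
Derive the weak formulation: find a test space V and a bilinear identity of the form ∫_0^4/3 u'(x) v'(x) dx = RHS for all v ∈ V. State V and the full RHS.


V = {v ∈ H^1(0, 4/3) : v(0) = 0} (test functions vanish at x = 0 where u is specified); weak form: ∫_0^4/3 u'v' dx = ∫_0^4/3 (-x^2 - x - 3) v dx + 2·v(4/3) for all v ∈ V.

Multiply both sides by a test function v and integrate from 0 to 4/3:
  ∫_0^4/3 −u''(x) v(x) dx = ∫_0^4/3 f(x) v(x) dx.
Integrate the LHS by parts once:
  ∫_0^4/3 −u'' v dx = −[u'(x) v(x)]_0^4/3 + ∫_0^4/3 u'(x) v'(x) dx.
Thus ∫_0^4/3 u'(x) v'(x) dx = ∫_0^4/3 f(x) v(x) dx + [u'(x) v(x)]_0^4/3.
Choose V so that boundary terms are either known or forced to vanish.
Mixed BC: u(0) = 0 (Dirichlet) and u'(4/3) = 2 (Neumann). Define V = {v ∈ H^1(0, 4/3) : v(0) = 0}. Then [u' v]_0^4/3 = u'(4/3)·v(4/3) − u'(0)·0 = 2·v(4/3).
Weak formulation: find u (satisfying any essential BC) such that ∫_0^4/3 u'(x) v'(x) dx = ∫_0^4/3 f v dx + 2·v(4/3) for all v ∈ V (Dirichlet at 0 absorbed into V; Neumann datum at x = 4/3 contributes the boundary term).
Substituting f(x) = -x^2 - x - 3, the right-hand side is ∫_0^4/3 (-x^2 - x - 3) v dx + 2·v(4/3).


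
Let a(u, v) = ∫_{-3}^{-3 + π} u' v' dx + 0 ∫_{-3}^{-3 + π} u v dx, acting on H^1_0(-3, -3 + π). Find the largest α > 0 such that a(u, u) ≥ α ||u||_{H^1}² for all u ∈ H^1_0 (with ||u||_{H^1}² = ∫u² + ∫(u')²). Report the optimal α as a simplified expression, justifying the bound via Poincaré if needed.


α = 1/2

Coercivity of a(·,·) on H^1_0(-3, -3 + π) means a(u, u) ≥ α ||u||_{H^1}² for every u ∈ H^1_0.
The interval has length L = π, and Poincaré/coercivity depend only on L. Here a(u, u) = ∫(u')² + (0)·∫u².
Here c = 0, so a(u,u) = ∫(u')² alone. The condition a(u,u) ≥ α||u||_{H^1}² reads (1−α)∫(u')² ≥ (α−c)∫u². Any admissible α is ≤ 1 (rapidly oscillating u have ∫u²/∫(u')² → 0), and α = 1 would force 0 ≥ (1−c)∫u², impossible since c < 1; so 1−α > 0. By the sharp Poincaré inequality on H^1_0 of an interval of length L, ∫(u')² ≥ (π/L)²∫u² with equality for the first sine mode sin(π(x−x₀)/L) (x₀ the left endpoint), so the inequality holds for all u iff (1−α)(π/L)² ≥ α − c, i.e. α ≤ ((π/L)² + c)/((π/L)² + 1) = (1 + c(L/π)²)/(1 + (L/π)²). (Direct route, valid since c ≤ 0: Poincaré gives c∫u² ≥ c(L/π)²∫(u')², so a(u,u) ≥ (1 + c(L/π)²)∫(u')², while ||u||_{H^1}² ≤ (1 + (L/π)²)∫(u')²; dividing yields the same α.) With (π/L)² = 1 and c = 0, the largest admissible constant is α = ((π/L)² + c)/((π/L)² + 1).
Simplifying, α = 1/2.


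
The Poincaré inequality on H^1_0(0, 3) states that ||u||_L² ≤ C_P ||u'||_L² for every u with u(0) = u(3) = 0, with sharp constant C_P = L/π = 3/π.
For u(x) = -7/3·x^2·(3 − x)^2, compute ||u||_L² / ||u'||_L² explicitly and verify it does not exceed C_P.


||u||_L² / ||u'||_L² = sqrt(3)/2 < C_P = 3/π.

u(x) = -7/3·x^2·(3 − x)^2, so u'(x) = 14*x*(x*(3 - x) - (x - 3)^2)/3.
u(x) = -7/3·x^2·(3 − x)^2 vanishes at x = 0 and x = 3, so u ∈ H^1_0(0, 3). Differentiate via the product rule and integrate the resulting polynomials term by term.
  ∫_0^3 u² dx = ∫_0^3 (49*x^8/9 - 196*x^7/3 + 294*x^6 - 588*x^5 + 441*x^4) dx. Term by term:
    ∫_0^3 49*x^8/9 dx = 11907;  ∫_0^3 -196*x^7/3 dx = -107163/2;  ∫_0^3 294*x^6 dx = 91854;
    ∫_0^3 -588*x^5 dx = -71442;  ∫_0^3 441*x^4 dx = 107163/5.
  Sum: 11907 − 107163/2 + 91854 − 71442 + 107163/5 = 1701/10.
  ∫_0^3 (u')² dx = ∫_0^3 (784*x^6/9 - 784*x^5 + 2548*x^4 - 3528*x^3 + 1764*x^2) dx. Term by term:
    ∫_0^3 784*x^6/9 dx = 27216;  ∫_0^3 -784*x^5 dx = -95256;  ∫_0^3 2548*x^4 dx = 619164/5;
    ∫_0^3 -3528*x^3 dx = -71442;  ∫_0^3 1764*x^2 dx = 15876.
  Sum: 27216 − 95256 + 619164/5 − 71442 + 15876 = 1134/5.
∫_0^3 u² dx = 1701/10, so ||u||_L² = 9*sqrt(210)/10.
∫_0^3 (u')² dx = 1134/5, so ||u'||_L² = 9*sqrt(70)/5.
Ratio ||u||_L² / ||u'||_L² = sqrt(3)/2.
Sharp Poincaré constant on H^1_0(0, 3) is C_P = L/π = 3/π, achieved by sin(π/3·x).
A polynomial bump cannot attain the sharp Poincaré constant (only the first sine eigenfunction does), so the ratio is strictly less than C_P, consistent with ||u||_L² ≤ C_P ||u'||_L².


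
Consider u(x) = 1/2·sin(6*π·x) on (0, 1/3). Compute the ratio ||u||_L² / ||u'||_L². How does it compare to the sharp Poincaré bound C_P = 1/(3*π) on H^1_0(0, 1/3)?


||u||_L² / ||u'||_L² = 1/(6*π) < C_P = 1/(3*π).

u(x) = 1/2·sin(6*π·x), so u'(x) = 3*π*cos(6*π*x).
Writing u(x) = A·sin(kπx/L) with A = 1/2 and k = 2, use ∫_0^L sin²(kπx/L) dx = L/2 and ∫_0^L cos²(kπx/L) dx = L/2.
u² = 1/4·sin²(6*π·x) and (u')² = 9*π^2·cos²(6*π·x), and each of sin², cos² integrates to L/2 = 1/6 over (0, 1/3).
∫_0^1/3 u² dx = 1/24, so ||u||_L² = sqrt(6)/12.
∫_0^1/3 (u')² dx = 3*π^2/2, so ||u'||_L² = sqrt(6)*π/2.
Ratio ||u||_L² / ||u'||_L² = 1/(6*π).
Sharp Poincaré constant on H^1_0(0, 1/3) is C_P = L/π = 1/(3*π), achieved by sin(3*π·x).
This is the k = 2 harmonic; the ratio L/(kπ) is strictly less than C_P = L/π, consistent with the sharp inequality ||u||_L² ≤ C_P ||u'||_L².


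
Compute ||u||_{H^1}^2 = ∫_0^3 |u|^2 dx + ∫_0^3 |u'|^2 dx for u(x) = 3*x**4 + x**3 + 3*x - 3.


||u||_{H^1}^2 = 11514663/140

The H^1 norm (squared) on an interval (0, L) is
  ||u||_{H^1}^2 = ∫_0^L u(x)^2 dx + ∫_0^L u'(x)^2 dx.
Compute u'(x) = 12*x**3 + 3*x**2 + 3.
Then u(x)^2 = 9*x**8 + 6*x**7 + x**6 + 18*x**5 - 12*x**4 - 6*x**3 + 9*x**2 - 18*x + 9 and u'(x)^2 = 144*x**6 + 72*x**5 + 9*x**4 + 72*x**3 + 18*x**2 + 9.
Integrate each monomial from 0 to 3 using ∫_0^3 c·x^n dx = c·3^(n+1)/(n+1):
  ∫_0^3 u(x)^2 dx = ∫_0^3 (9*x^8 + 6*x^7 + x^6 + 18*x^5 - 12*x^4 - 6*x^3 + 9*x^2 - 18*x + 9) dx. Term by term:
    ∫_0^3 9*x^8 dx = 19683;  ∫_0^3 6*x^7 dx = 19683/4;  ∫_0^3 x^6 dx = 2187/7;
    ∫_0^3 18*x^5 dx = 2187;  ∫_0^3 -12*x^4 dx = -2916/5;  ∫_0^3 -6*x^3 dx = -243/2;
    ∫_0^3 9*x^2 dx = 81;  ∫_0^3 -18*x dx = -81;  ∫_0^3 9 dx = 27.
  Sum: 19683 + 19683/4 + 2187/7 + 2187 − 2916/5 − 243/2 + 81 − 81 + 27 = 3699567/140.
  ∫_0^3 u'(x)^2 dx = ∫_0^3 (144*x^6 + 72*x^5 + 9*x^4 + 72*x^3 + 18*x^2 + 9) dx. Term by term:
    ∫_0^3 144*x^6 dx = 314928/7;  ∫_0^3 72*x^5 dx = 8748;  ∫_0^3 9*x^4 dx = 2187/5;
    ∫_0^3 72*x^3 dx = 1458;  ∫_0^3 18*x^2 dx = 162;  ∫_0^3 9 dx = 27.
  Sum: 314928/7 + 8748 + 2187/5 + 1458 + 162 + 27 = 1953774/35.
Adding: ||u||_{H^1}^2 = 3699567/140 + 1953774/35 = 11514663/140.


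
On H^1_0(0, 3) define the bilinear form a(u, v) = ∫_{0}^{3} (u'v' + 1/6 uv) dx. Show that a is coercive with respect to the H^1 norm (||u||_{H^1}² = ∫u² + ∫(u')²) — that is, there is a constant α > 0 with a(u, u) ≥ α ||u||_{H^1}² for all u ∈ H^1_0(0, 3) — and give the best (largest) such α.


α = (3/2 + π^2)/(9 + π^2)

Coercivity of a(·,·) on H^1_0(0, 3) means a(u, u) ≥ α ||u||_{H^1}² for every u ∈ H^1_0.
The interval has length L = 3, and Poincaré/coercivity depend only on L. Here a(u, u) = ∫(u')² + (1/6)·∫u².
Here 0 < c = 1/6 < 1. The condition a(u,u) ≥ α||u||_{H^1}² reads (1−α)∫(u')² ≥ (α−c)∫u². Any admissible α is ≤ 1 (rapidly oscillating u have ∫u²/∫(u')² → 0), and α = 1 would force 0 ≥ (1−c)∫u², impossible since c < 1; so 1−α > 0. By the sharp Poincaré inequality on H^1_0 of an interval of length L, ∫(u')² ≥ (π/L)²∫u² with equality for the first sine mode sin(π(x−x₀)/L) (x₀ the left endpoint), so the inequality holds for all u iff (1−α)(π/L)² ≥ α − c, i.e. α ≤ ((π/L)² + c)/((π/L)² + 1) = (1 + c(L/π)²)/(1 + (L/π)²). With (π/L)² = π^2/9 and c = 1/6, the largest admissible constant is α = ((π/L)² + c)/((π/L)² + 1).
Simplifying, α = (3/2 + π^2)/(9 + π^2).


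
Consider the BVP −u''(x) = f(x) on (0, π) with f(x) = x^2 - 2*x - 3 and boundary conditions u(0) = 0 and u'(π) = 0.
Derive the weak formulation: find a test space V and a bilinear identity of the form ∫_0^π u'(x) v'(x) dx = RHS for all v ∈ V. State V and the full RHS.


V = {v ∈ H^1(0, π) : v(0) = 0} (test functions vanish at x = 0 where u is specified); weak form: ∫_0^π u'v' dx = ∫_0^π (x^2 - 2*x - 3) v dx for all v ∈ V.

Multiply both sides by a test function v and integrate from 0 to π:
  ∫_0^π −u''(x) v(x) dx = ∫_0^π f(x) v(x) dx.
Integrate the LHS by parts once:
  ∫_0^π −u'' v dx = −[u'(x) v(x)]_0^π + ∫_0^π u'(x) v'(x) dx.
Thus ∫_0^π u'(x) v'(x) dx = ∫_0^π f(x) v(x) dx + [u'(x) v(x)]_0^π.
Choose V so that boundary terms are either known or forced to vanish.
Mixed BC: u(0) = 0 (Dirichlet) and u'(π) = 0 (Neumann). Define V = {v ∈ H^1(0, π) : v(0) = 0}. Then [u' v]_0^π = u'(π)·v(π) − u'(0)·0 = 0.
Weak formulation: find u (satisfying any essential BC) such that ∫_0^π u'(x) v'(x) dx = ∫_0^π f v dx for all v ∈ V (Dirichlet at 0 absorbed into V; the Neumann datum at x = π is zero, so no boundary term remains).
Substituting f(x) = x^2 - 2*x - 3, the right-hand side is ∫_0^π (x^2 - 2*x - 3) v dx.


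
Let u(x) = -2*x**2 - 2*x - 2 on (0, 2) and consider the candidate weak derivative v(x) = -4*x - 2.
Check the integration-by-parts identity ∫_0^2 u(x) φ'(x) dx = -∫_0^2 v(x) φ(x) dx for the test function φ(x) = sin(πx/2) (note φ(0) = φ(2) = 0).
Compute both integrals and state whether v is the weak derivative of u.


LHS = 24/π, RHS = 24/π. Yes, v = u' weakly.

u(x) = -2*x**2 - 2*x - 2, classical derivative u'(x) = -4*x - 2.
φ(x) = sin(πx/2), so φ'(x) = π*cos(π*x/2)/2.
Note φ(0) = φ(2) = 0, so the boundary term u·φ vanishes.
LHS = ∫_0^2 u(x) φ'(x) dx = ∫_0^2 (-π*x^2*cos(π*x/2) - π*x*cos(π*x/2) - π*cos(π*x/2)) dx. Term by term:
  ∫_0^2 -π*cos(π*x/2) dx = 0;  ∫_0^2 -π*x*cos(π*x/2) dx = 8/π;  ∫_0^2 -π*x^2*cos(π*x/2) dx = 16/π.
Sum: 0 + 8/π + 16/π = 24/π.
So LHS = 24/π.
∫_0^2 v(x) φ(x) dx = ∫_0^2 (-4*x*sin(π*x/2) - 2*sin(π*x/2)) dx. Term by term:
  ∫_0^2 -2*sin(π*x/2) dx = -8/π;  ∫_0^2 -4*x*sin(π*x/2) dx = -16/π.
Sum: -8/π − 16/π = -24/π.
So RHS = -∫_0^2 v(x) φ(x) dx = 24/π.
LHS = RHS, so the identity holds for this test φ.
Moreover u is smooth here and v(x) = u'(x) = -4*x - 2 pointwise, so the identity holds for every test function. Hence v is the weak derivative of u.


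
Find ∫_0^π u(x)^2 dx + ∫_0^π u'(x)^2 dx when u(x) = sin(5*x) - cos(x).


||u||_{H^1(0,π)}^2 = 14*π

u'(x) = sin(x) + 5*cos(5*x).
Expand u² and (u')² and integrate term by term on (0, π), using: for integers n ≥ 1, ∫_0^π sin²(nx) dx = ∫_0^π cos²(nx) dx = π/2; for n ≠ n', ∫_0^π sin(nx)sin(n'x) dx = ∫_0^π cos(nx)cos(n'x) dx = 0; and by product-to-sum, ∫_0^π sin(nx)cos(n'x) dx = ½∫_0^π [sin((n+n')x) + sin((n−n')x)] dx, which is 0 when n+n' is even and 2n/(n²−n'²) when n+n' is odd (it need not vanish on (0, π)).
  u² squared terms: (-1)²·∫cos(x)² dx = 1·π/2 = π/2;  (1)²·∫sin(5x)² dx = 1·π/2 = π/2.
  u² cross terms: 2·(-1)·(1)·∫cos(x)·sin(5x) dx = -2·(0) = 0.
  So ∫_0^π u² dx = π/2 + π/2 + 0 = π.
  (u')² squared terms: (5)²·∫cos(5x)² dx = 25·π/2 = 25*π/2;  (1)²·∫sin(x)² dx = 1·π/2 = π/2.
  (u')² cross terms: 2·(5)·(1)·∫cos(5x)·sin(x) dx = 10·(0) = 0.
  So ∫_0^π (u')² dx = 25*π/2 + π/2 + 0 = 13*π.
||u||_{H^1}^2 = (π) + (13*π) = 14*π.


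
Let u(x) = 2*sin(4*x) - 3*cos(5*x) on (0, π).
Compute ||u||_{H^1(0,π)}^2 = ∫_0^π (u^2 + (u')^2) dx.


||u||_{H^1(0,π)}^2 = 832/3 + 151*π

u'(x) = 15*sin(5*x) + 8*cos(4*x).
Expand u² and (u')² and integrate term by term on (0, π), using: for integers n ≥ 1, ∫_0^π sin²(nx) dx = ∫_0^π cos²(nx) dx = π/2; for n ≠ n', ∫_0^π sin(nx)sin(n'x) dx = ∫_0^π cos(nx)cos(n'x) dx = 0; and by product-to-sum, ∫_0^π sin(nx)cos(n'x) dx = ½∫_0^π [sin((n+n')x) + sin((n−n')x)] dx, which is 0 when n+n' is even and 2n/(n²−n'²) when n+n' is odd (it need not vanish on (0, π)).
  u² squared terms: (-3)²·∫cos(5x)² dx = 9·π/2 = 9*π/2;  (2)²·∫sin(4x)² dx = 4·π/2 = 2*π.
  u² cross terms: 2·(-3)·(2)·∫cos(5x)·sin(4x) dx = -12·(-8/9) = 32/3.
  So ∫_0^π u² dx = 9*π/2 + 2*π + 32/3 = 32/3 + 13*π/2.
  (u')² squared terms: (8)²·∫cos(4x)² dx = 64·π/2 = 32*π;  (15)²·∫sin(5x)² dx = 225·π/2 = 225*π/2.
  (u')² cross terms: 2·(8)·(15)·∫cos(4x)·sin(5x) dx = 240·(10/9) = 800/3.
  So ∫_0^π (u')² dx = 32*π + 225*π/2 + 800/3 = 800/3 + 289*π/2.
||u||_{H^1}^2 = (32/3 + 13*π/2) + (800/3 + 289*π/2) = 832/3 + 151*π.


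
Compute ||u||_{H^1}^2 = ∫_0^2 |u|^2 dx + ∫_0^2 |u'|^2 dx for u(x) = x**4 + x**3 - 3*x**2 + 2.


||u||_{H^1}^2 = 91864/315

The H^1 norm (squared) on an interval (0, L) is
  ||u||_{H^1}^2 = ∫_0^L u(x)^2 dx + ∫_0^L u'(x)^2 dx.
Compute u'(x) = 4*x**3 + 3*x**2 - 6*x.
Then u(x)^2 = x**8 + 2*x**7 - 5*x**6 - 6*x**5 + 13*x**4 + 4*x**3 - 12*x**2 + 4 and u'(x)^2 = 16*x**6 + 24*x**5 - 39*x**4 - 36*x**3 + 36*x**2.
Integrate each monomial from 0 to 2 using ∫_0^2 c·x^n dx = c·2^(n+1)/(n+1):
  ∫_0^2 u(x)^2 dx = ∫_0^2 (x^8 + 2*x^7 - 5*x^6 - 6*x^5 + 13*x^4 + 4*x^3 - 12*x^2 + 4) dx. Term by term:
    ∫_0^2 x^8 dx = 512/9;  ∫_0^2 2*x^7 dx = 64;  ∫_0^2 -5*x^6 dx = -640/7;
    ∫_0^2 -6*x^5 dx = -64;  ∫_0^2 13*x^4 dx = 416/5;  ∫_0^2 4*x^3 dx = 16;
    ∫_0^2 -12*x^2 dx = -32;  ∫_0^2 4 dx = 8.
  Sum: 512/9 + 64 − 640/7 − 64 + 416/5 + 16 − 32 + 8 = 12808/315.
  ∫_0^2 u'(x)^2 dx = ∫_0^2 (16*x^6 + 24*x^5 - 39*x^4 - 36*x^3 + 36*x^2) dx. Term by term:
    ∫_0^2 16*x^6 dx = 2048/7;  ∫_0^2 24*x^5 dx = 256;  ∫_0^2 -39*x^4 dx = -1248/5;
    ∫_0^2 -36*x^3 dx = -144;  ∫_0^2 36*x^2 dx = 96.
  Sum: 2048/7 + 256 − 1248/5 − 144 + 96 = 8784/35.
Adding: ||u||_{H^1}^2 = 12808/315 + 8784/35 = 91864/315.


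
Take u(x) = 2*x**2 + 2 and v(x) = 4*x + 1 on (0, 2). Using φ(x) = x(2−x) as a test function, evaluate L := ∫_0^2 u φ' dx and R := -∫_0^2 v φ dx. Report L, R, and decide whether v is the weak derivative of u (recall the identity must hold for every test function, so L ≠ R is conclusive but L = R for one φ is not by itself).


LHS = -16/3, RHS = -20/3. No, v is not the weak derivative of u.

u(x) = 2*x**2 + 2, classical derivative u'(x) = 4*x.
φ(x) = x(2−x), so φ'(x) = 2 - 2*x.
Note φ(0) = φ(2) = 0, so the boundary term u·φ vanishes.
LHS = ∫_0^2 u(x) φ'(x) dx = ∫_0^2 (-4*x^3 + 4*x^2 - 4*x + 4) dx. Term by term:
  ∫_0^2 -4*x^3 dx = -16;  ∫_0^2 4*x^2 dx = 32/3;  ∫_0^2 -4*x dx = -8;
  ∫_0^2 4 dx = 8.
Sum: -16 + 32/3 − 8 + 8 = -16/3.
So LHS = -16/3.
∫_0^2 v(x) φ(x) dx = ∫_0^2 (-4*x^3 + 7*x^2 + 2*x) dx. Term by term:
  ∫_0^2 -4*x^3 dx = -16;  ∫_0^2 7*x^2 dx = 56/3;  ∫_0^2 2*x dx = 4.
Sum: -16 + 56/3 + 4 = 20/3.
So RHS = -∫_0^2 v(x) φ(x) dx = -20/3.
LHS − RHS = 4/3 ≠ 0, so the identity fails.
(For a valid weak derivative the identity must hold for EVERY test function, in particular this one. The failure shows v is NOT the weak derivative of u.)
Correct weak derivative would be u'(x) = 4*x.


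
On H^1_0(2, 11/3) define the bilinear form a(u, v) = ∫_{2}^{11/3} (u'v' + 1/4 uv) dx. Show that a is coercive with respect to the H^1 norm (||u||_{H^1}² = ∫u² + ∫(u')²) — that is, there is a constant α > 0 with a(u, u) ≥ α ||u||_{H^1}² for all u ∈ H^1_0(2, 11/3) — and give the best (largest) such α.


α = (25 + 36*π^2)/(4*(25 + 9*π^2))

Coercivity of a(·,·) on H^1_0(2, 11/3) means a(u, u) ≥ α ||u||_{H^1}² for every u ∈ H^1_0.
The interval has length L = 5/3, and Poincaré/coercivity depend only on L. Here a(u, u) = ∫(u')² + (1/4)·∫u².
Here 0 < c = 1/4 < 1. The condition a(u,u) ≥ α||u||_{H^1}² reads (1−α)∫(u')² ≥ (α−c)∫u². Any admissible α is ≤ 1 (rapidly oscillating u have ∫u²/∫(u')² → 0), and α = 1 would force 0 ≥ (1−c)∫u², impossible since c < 1; so 1−α > 0. By the sharp Poincaré inequality on H^1_0 of an interval of length L, ∫(u')² ≥ (π/L)²∫u² with equality for the first sine mode sin(π(x−x₀)/L) (x₀ the left endpoint), so the inequality holds for all u iff (1−α)(π/L)² ≥ α − c, i.e. α ≤ ((π/L)² + c)/((π/L)² + 1) = (1 + c(L/π)²)/(1 + (L/π)²). With (π/L)² = 9*π^2/25 and c = 1/4, the largest admissible constant is α = ((π/L)² + c)/((π/L)² + 1).
Simplifying, α = (25 + 36*π^2)/(4*(25 + 9*π^2)).


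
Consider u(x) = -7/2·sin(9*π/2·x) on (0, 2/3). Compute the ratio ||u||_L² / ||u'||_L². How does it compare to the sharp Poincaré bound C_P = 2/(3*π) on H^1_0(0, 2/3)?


||u||_L² / ||u'||_L² = 2/(9*π) < C_P = 2/(3*π).

u(x) = -7/2·sin(9*π/2·x), so u'(x) = -63*π*cos(9*π*x/2)/4.
Writing u(x) = A·sin(kπx/L) with A = -7/2 and k = 3, use ∫_0^L sin²(kπx/L) dx = L/2 and ∫_0^L cos²(kπx/L) dx = L/2.
u² = 49/4·sin²(9*π/2·x) and (u')² = 3969*π^2/16·cos²(9*π/2·x), and each of sin², cos² integrates to L/2 = 1/3 over (0, 2/3).
∫_0^2/3 u² dx = 49/12, so ||u||_L² = 7*sqrt(3)/6.
∫_0^2/3 (u')² dx = 1323*π^2/16, so ||u'||_L² = 21*sqrt(3)*π/4.
Ratio ||u||_L² / ||u'||_L² = 2/(9*π).
Sharp Poincaré constant on H^1_0(0, 2/3) is C_P = L/π = 2/(3*π), achieved by sin(3*π/2·x).
This is the k = 3 harmonic; the ratio L/(kπ) is strictly less than C_P = L/π, consistent with the sharp inequality ||u||_L² ≤ C_P ||u'||_L².


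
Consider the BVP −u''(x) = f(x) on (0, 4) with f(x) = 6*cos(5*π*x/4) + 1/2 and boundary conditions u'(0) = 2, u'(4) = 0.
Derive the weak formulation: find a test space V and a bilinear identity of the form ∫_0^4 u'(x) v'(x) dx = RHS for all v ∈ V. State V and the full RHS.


V = H^1(0, 4) (v unrestricted at boundary; u is determined up to an additive constant); weak form: ∫_0^4 u'v' dx = ∫_0^4 (6*cos(5*π*x/4) + 1/2) v dx − 2·v(0) for all v ∈ V.

Multiply both sides by a test function v and integrate from 0 to 4:
  ∫_0^4 −u''(x) v(x) dx = ∫_0^4 f(x) v(x) dx.
Integrate the LHS by parts once:
  ∫_0^4 −u'' v dx = −[u'(x) v(x)]_0^4 + ∫_0^4 u'(x) v'(x) dx.
Thus ∫_0^4 u'(x) v'(x) dx = ∫_0^4 f(x) v(x) dx + [u'(x) v(x)]_0^4.
Choose V so that boundary terms are either known or forced to vanish.
u has inhomogeneous Neumann u'(0) = 2, u'(4) = 0. [u' v]_0^4 = (0)·v(4) − (2)·v(0) = − 2·v(0). Take V = H^1(0, 4); boundary term becomes part of RHS.
Weak formulation: find u (satisfying any essential BC) such that ∫_0^4 u'(x) v'(x) dx = ∫_0^4 f v dx − 2·v(0) for all v ∈ V (Neumann data are natural BCs: they enter the RHS as boundary terms).
Substituting f(x) = 6*cos(5*π*x/4) + 1/2, the right-hand side is ∫_0^4 (6*cos(5*π*x/4) + 1/2) v dx − 2·v(0).
Compatibility check (pure Neumann): taking v ≡ 1 ∈ V gives 0 = ∫_0^4 f dx + (0) − (2), i.e. ∫_0^4 f dx must equal u'(0) − u'(4) = 2. Indeed ∫_0^4 (6*cos(5*π*x/4) + 1/2) dx = 2, so the data are compatible. The solution is then unique only up to an additive constant (fix it e.g. by requiring ∫_0^4 u dx = 0).


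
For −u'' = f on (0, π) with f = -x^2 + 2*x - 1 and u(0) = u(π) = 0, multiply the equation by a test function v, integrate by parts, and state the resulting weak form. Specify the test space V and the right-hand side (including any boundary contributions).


V = H^1_0(0, π) (so v(0) = v(π) = 0); weak form: ∫_0^π u'v' dx = ∫_0^π (-x^2 + 2*x - 1) v dx for all v ∈ V.

Multiply both sides by a test function v and integrate from 0 to π:
  ∫_0^π −u''(x) v(x) dx = ∫_0^π f(x) v(x) dx.
Integrate the LHS by parts once:
  ∫_0^π −u'' v dx = −[u'(x) v(x)]_0^π + ∫_0^π u'(x) v'(x) dx.
Thus ∫_0^π u'(x) v'(x) dx = ∫_0^π f(x) v(x) dx + [u'(x) v(x)]_0^π.
Choose V so that boundary terms are either known or forced to vanish.
u is Dirichlet: u(0) = u(π) = 0. Let V = H^1_0(0, π); then v(0) = v(π) = 0, and [u' v]_0^π = 0.
Weak formulation: find u (satisfying any essential BC) such that ∫_0^π u'(x) v'(x) dx = ∫_0^π f v dx for all v ∈ V.
Substituting f(x) = -x^2 + 2*x - 1, the right-hand side is ∫_0^π (-x^2 + 2*x - 1) v dx.


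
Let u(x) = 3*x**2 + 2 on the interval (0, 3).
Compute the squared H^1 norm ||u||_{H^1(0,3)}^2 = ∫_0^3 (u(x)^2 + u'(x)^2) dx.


||u||_{H^1}^2 = 4407/5

The H^1 norm (squared) on an interval (0, L) is
  ||u||_{H^1}^2 = ∫_0^L u(x)^2 dx + ∫_0^L u'(x)^2 dx.
Compute u'(x) = 6*x.
Then u(x)^2 = 9*x**4 + 12*x**2 + 4 and u'(x)^2 = 36*x**2.
Integrate each monomial from 0 to 3 using ∫_0^3 c·x^n dx = c·3^(n+1)/(n+1):
  ∫_0^3 u(x)^2 dx = ∫_0^3 (9*x^4 + 12*x^2 + 4) dx. Term by term:
    ∫_0^3 9*x^4 dx = 2187/5;  ∫_0^3 12*x^2 dx = 108;  ∫_0^3 4 dx = 12.
  Sum: 2187/5 + 108 + 12 = 2787/5.
  ∫_0^3 u'(x)^2 dx = ∫_0^3 (36*x^2) dx. Term by term:
    ∫_0^3 36*x^2 dx = 324.
Adding: ||u||_{H^1}^2 = 2787/5 + 324 = 4407/5.


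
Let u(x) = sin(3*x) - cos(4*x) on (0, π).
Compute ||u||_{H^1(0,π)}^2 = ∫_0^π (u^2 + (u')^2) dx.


||u||_{H^1(0,π)}^2 = 204/7 + 27*π/2

u'(x) = 4*sin(4*x) + 3*cos(3*x).
Expand u² and (u')² and integrate term by term on (0, π), using: for integers n ≥ 1, ∫_0^π sin²(nx) dx = ∫_0^π cos²(nx) dx = π/2; for n ≠ n', ∫_0^π sin(nx)sin(n'x) dx = ∫_0^π cos(nx)cos(n'x) dx = 0; and by product-to-sum, ∫_0^π sin(nx)cos(n'x) dx = ½∫_0^π [sin((n+n')x) + sin((n−n')x)] dx, which is 0 when n+n' is even and 2n/(n²−n'²) when n+n' is odd (it need not vanish on (0, π)).
  u² squared terms: (-1)²·∫cos(4x)² dx = 1·π/2 = π/2;  (1)²·∫sin(3x)² dx = 1·π/2 = π/2.
  u² cross terms: 2·(-1)·(1)·∫cos(4x)·sin(3x) dx = -2·(-6/7) = 12/7.
  So ∫_0^π u² dx = π/2 + π/2 + 12/7 = 12/7 + π.
  (u')² squared terms: (3)²·∫cos(3x)² dx = 9·π/2 = 9*π/2;  (4)²·∫sin(4x)² dx = 16·π/2 = 8*π.
  (u')² cross terms: 2·(3)·(4)·∫cos(3x)·sin(4x) dx = 24·(8/7) = 192/7.
  So ∫_0^π (u')² dx = 9*π/2 + 8*π + 192/7 = 192/7 + 25*π/2.
||u||_{H^1}^2 = (12/7 + π) + (192/7 + 25*π/2) = 204/7 + 27*π/2.


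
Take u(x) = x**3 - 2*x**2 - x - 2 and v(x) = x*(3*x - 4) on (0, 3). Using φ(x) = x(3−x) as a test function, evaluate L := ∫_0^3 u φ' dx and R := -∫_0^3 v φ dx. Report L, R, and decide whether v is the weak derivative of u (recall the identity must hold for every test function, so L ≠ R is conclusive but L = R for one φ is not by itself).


LHS = -99/20, RHS = -189/20. No, v is not the weak derivative of u.

u(x) = x**3 - 2*x**2 - x - 2, classical derivative u'(x) = 3*x**2 - 4*x - 1.
φ(x) = x(3−x), so φ'(x) = 3 - 2*x.
Note φ(0) = φ(3) = 0, so the boundary term u·φ vanishes.
LHS = ∫_0^3 u(x) φ'(x) dx = ∫_0^3 (-2*x^4 + 7*x^3 - 4*x^2 + x - 6) dx. Term by term:
  ∫_0^3 -2*x^4 dx = -486/5;  ∫_0^3 7*x^3 dx = 567/4;  ∫_0^3 -4*x^2 dx = -36;
  ∫_0^3 x dx = 9/2;  ∫_0^3 -6 dx = -18.
Sum: -486/5 + 567/4 − 36 + 9/2 − 18 = -99/20.
So LHS = -99/20.
∫_0^3 v(x) φ(x) dx = ∫_0^3 (-3*x^4 + 13*x^3 - 12*x^2) dx. Term by term:
  ∫_0^3 -3*x^4 dx = -729/5;  ∫_0^3 13*x^3 dx = 1053/4;  ∫_0^3 -12*x^2 dx = -108.
Sum: -729/5 + 1053/4 − 108 = 189/20.
So RHS = -∫_0^3 v(x) φ(x) dx = -189/20.
LHS − RHS = 9/2 ≠ 0, so the identity fails.
(For a valid weak derivative the identity must hold for EVERY test function, in particular this one. The failure shows v is NOT the weak derivative of u.)
Correct weak derivative would be u'(x) = 3*x**2 - 4*x - 1.


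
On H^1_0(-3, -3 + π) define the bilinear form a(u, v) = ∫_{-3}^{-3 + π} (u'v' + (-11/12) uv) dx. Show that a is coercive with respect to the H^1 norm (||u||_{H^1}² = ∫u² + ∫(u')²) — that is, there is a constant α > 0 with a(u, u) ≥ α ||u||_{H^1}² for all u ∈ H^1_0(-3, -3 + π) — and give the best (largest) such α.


α = 1/24

Coercivity of a(·,·) on H^1_0(-3, -3 + π) means a(u, u) ≥ α ||u||_{H^1}² for every u ∈ H^1_0.
The interval has length L = π, and Poincaré/coercivity depend only on L. Here a(u, u) = ∫(u')² + (-11/12)·∫u².
Here c = -11/12 < 0 with |c| < (π/L)² = 1, so coercivity still holds. The condition a(u,u) ≥ α||u||_{H^1}² reads (1−α)∫(u')² ≥ (α−c)∫u². Any admissible α is ≤ 1 (rapidly oscillating u have ∫u²/∫(u')² → 0), and α = 1 would force 0 ≥ (1−c)∫u², impossible since c < 1; so 1−α > 0. By the sharp Poincaré inequality on H^1_0 of an interval of length L, ∫(u')² ≥ (π/L)²∫u² with equality for the first sine mode sin(π(x−x₀)/L) (x₀ the left endpoint), so the inequality holds for all u iff (1−α)(π/L)² ≥ α − c, i.e. α ≤ ((π/L)² + c)/((π/L)² + 1) = (1 + c(L/π)²)/(1 + (L/π)²). (Direct route, valid since c ≤ 0: Poincaré gives c∫u² ≥ c(L/π)²∫(u')², so a(u,u) ≥ (1 + c(L/π)²)∫(u')², while ||u||_{H^1}² ≤ (1 + (L/π)²)∫(u')²; dividing yields the same α.) With (π/L)² = 1 and c = -11/12, the largest admissible constant is α = ((π/L)² + c)/((π/L)² + 1).
Simplifying, α = 1/24.


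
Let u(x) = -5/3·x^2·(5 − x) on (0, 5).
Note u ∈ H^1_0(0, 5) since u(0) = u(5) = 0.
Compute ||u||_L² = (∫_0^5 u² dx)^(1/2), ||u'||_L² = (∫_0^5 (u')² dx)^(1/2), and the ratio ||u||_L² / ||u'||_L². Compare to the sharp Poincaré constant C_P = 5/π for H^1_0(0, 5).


||u||_L² / ||u'||_L² = 5*sqrt(14)/14 < C_P = 5/π.

u(x) = -5/3·x^2·(5 − x), so u'(x) = 5*x*(3*x - 10)/3.
u(x) = -5/3·x^2·(5 − x) vanishes at x = 0 and x = 5, so u ∈ H^1_0(0, 5). Differentiate via the product rule and integrate the resulting polynomials term by term.
  ∫_0^5 u² dx = ∫_0^5 (25*x^6/9 - 250*x^5/9 + 625*x^4/9) dx. Term by term:
    ∫_0^5 25*x^6/9 dx = 1953125/63;  ∫_0^5 -250*x^5/9 dx = -1953125/27;  ∫_0^5 625*x^4/9 dx = 390625/9.
  Sum: 1953125/63 − 1953125/27 + 390625/9 = 390625/189.
  ∫_0^5 (u')² dx = ∫_0^5 (25*x^4 - 500*x^3/3 + 2500*x^2/9) dx. Term by term:
    ∫_0^5 25*x^4 dx = 15625;  ∫_0^5 -500*x^3/3 dx = -78125/3;  ∫_0^5 2500*x^2/9 dx = 312500/27.
  Sum: 15625 − 78125/3 + 312500/27 = 31250/27.
∫_0^5 u² dx = 390625/189, so ||u||_L² = 625*sqrt(21)/63.
∫_0^5 (u')² dx = 31250/27, so ||u'||_L² = 125*sqrt(6)/9.
Ratio ||u||_L² / ||u'||_L² = 5*sqrt(14)/14.
Sharp Poincaré constant on H^1_0(0, 5) is C_P = L/π = 5/π, achieved by sin(π/5·x).
A polynomial bump cannot attain the sharp Poincaré constant (only the first sine eigenfunction does), so the ratio is strictly less than C_P, consistent with ||u||_L² ≤ C_P ||u'||_L².
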